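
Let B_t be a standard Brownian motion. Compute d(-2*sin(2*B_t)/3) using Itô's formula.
d(-2*sin(2*B_t)/3) = (4*sin(2*B_t)/3) dt + (-4*cos(2*B_t)/3) dB_t

Itô's formula for f(B_t) gives d f(B_t) = f'(B_t) dB_t + (1/2) f''(B_t) dt. Compute derivatives of f(x) = -2*sin(2*x)/3:
  f'(x)  = -4*cos(2*x)/3
  f''(x) = 8*sin(2*x)/3
Substitute x = B_t and multiply the f'' term by 1/2:
  drift     = (1/2) * (8*sin(2*x)/3) evaluated at B_t = 4*sin(2*B_t)/3
  diffusion = (-4*cos(2*x)/3) evaluated at B_t = -4*cos(2*B_t)/3
Therefore d(-2*sin(2*B_t)/3) = (4*sin(2*B_t)/3) dt + (-4*cos(2*B_t)/3) dB_t.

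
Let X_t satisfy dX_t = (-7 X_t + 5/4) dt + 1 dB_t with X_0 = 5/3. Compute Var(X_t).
Var(X_t) = 1/14 - exp(-14*t)/14

The variance V(t) = Var(X_t) satisfies V'(t) = 2 a V(t) + c^2 with V(0) = 0 (drift coefficient is linear in X, diffusion is constant). With a = -7, c = 1, the solution is
  V(t) = (c^2 / (2 a)) * (exp(2 a t) - 1)
       = (1^2 / (2*(-7))) * (exp((-14) t) - 1)
       = 1/14 - exp(-14*t)/14.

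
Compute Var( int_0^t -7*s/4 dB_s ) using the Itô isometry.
Var = 49*t^3/48

The Itô integral of a deterministic integrand f(s) has mean 0 because each increment f(s) * (B_{s+ds} - B_s) has mean 0. By the Itô isometry:
  Var( int_0^t f(s) dB_s ) = E[ (int_0^t f(s) dB_s)^2 ] = int_0^t f(s)^2 ds.
Here f(s) = -7*s/4, so f(s)^2 = 49*s^2/16. Integrate:
  int_0^t (49*s^2/16) ds = 49*t^3/48.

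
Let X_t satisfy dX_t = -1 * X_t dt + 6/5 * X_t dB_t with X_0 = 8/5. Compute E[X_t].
E[X_t] = 8*exp(-t)/5

For GBM dX = mu X dt + sigma X dB with X_0 = x_0, apply Itô to Y = log X: dY = (mu - sigma^2/2) dt + sigma dB, so Y_t = log(x_0) + (mu - sigma^2/2) t + sigma B_t and hence X_t = x_0 * exp((mu - sigma^2/2) t + sigma B_t).
With mu = -1, sigma = 6/5, x_0 = 8/5, this gives:
  X_t = 8/5 * exp((-43/25) * t + (6/5) * B_t).
Since sigma*B_t ~ Normal(0, sigma^2 t), E[exp(sigma*B_t)] = exp(sigma^2 t / 2); so E[X_t] = x_0 * exp((mu - sigma^2/2) t) * exp(sigma^2 t / 2) = x_0 * exp(mu t) = 8*exp(-t)/5.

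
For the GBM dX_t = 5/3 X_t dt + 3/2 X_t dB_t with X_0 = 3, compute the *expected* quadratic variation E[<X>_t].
E[<X>_t] = 243*exp(67*t/12)/67 - 243/67

<X>_t = int_0^t ((3/2) * X_s)^2 ds. Taking expectation inside the integral: E[<X>_t] = (3/2)^2 * int_0^t E[X_s^2] ds. For GBM, E[X_s^2] = x_0^2 * exp((2 mu + sigma^2) s). Integrating:
  E[<X>_t] = (3/2)^2 * 3^2 * (exp((2*(5/3) + (3/2)^2) t) - 1) / (2*(5/3) + (3/2)^2)
           = (3/2)^2 * 3^2 * (exp((67/12) t) - 1) / (67/12) = 243*exp(67*t/12)/67 - 243/67.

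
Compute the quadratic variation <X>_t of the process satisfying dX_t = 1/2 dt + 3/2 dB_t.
<X>_t = 9*t/4

For an Itô process dX_t = a(t) dt + b(t) dB_t, the quadratic variation is <X>_t = int_0^t b(s)^2 ds (the drift term does not contribute). Here b(s) = 3/2, so
  b(s)^2 = 9/4.
Integrating from 0 to t:
  <X>_t = int_0^t (9/4) ds = 9*t/4.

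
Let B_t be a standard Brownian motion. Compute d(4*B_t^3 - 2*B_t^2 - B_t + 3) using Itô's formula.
d(4*B_t^3 - 2*B_t^2 - B_t + 3) = (12*B_t - 2) dt + (12*B_t^2 - 4*B_t - 1) dB_t

Itô's formula for f(B_t) gives d f(B_t) = f'(B_t) dB_t + (1/2) f''(B_t) dt. Compute derivatives of f(x) = 4*x^3 - 2*x^2 - x + 3:
  f'(x)  = 12*x^2 - 4*x - 1
  f''(x) = 24*x - 4
Substitute x = B_t and multiply the f'' term by 1/2:
  drift     = (1/2) * (24*x - 4) evaluated at B_t = 12*B_t - 2
  diffusion = (12*x^2 - 4*x - 1) evaluated at B_t = 12*B_t^2 - 4*B_t - 1
Therefore d(4*B_t^3 - 2*B_t^2 - B_t + 3) = (12*B_t - 2) dt + (12*B_t^2 - 4*B_t - 1) dB_t.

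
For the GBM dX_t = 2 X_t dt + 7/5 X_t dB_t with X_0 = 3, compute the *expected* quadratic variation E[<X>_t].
E[<X>_t] = 441*exp(149*t/25)/149 - 441/149

<X>_t = int_0^t ((7/5) * X_s)^2 ds. Taking expectation inside the integral: E[<X>_t] = (7/5)^2 * int_0^t E[X_s^2] ds. For GBM, E[X_s^2] = x_0^2 * exp((2 mu + sigma^2) s). Integrating:
  E[<X>_t] = (7/5)^2 * 3^2 * (exp((2*2 + (7/5)^2) t) - 1) / (2*2 + (7/5)^2)
           = (7/5)^2 * 3^2 * (exp((149/25) t) - 1) / (149/25) = 441*exp(149*t/25)/149 - 441/149.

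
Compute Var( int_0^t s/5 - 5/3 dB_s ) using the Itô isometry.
Var = t*(3*t^2 - 75*t + 625)/225

The Itô integral of a deterministic integrand f(s) has mean 0 because each increment f(s) * (B_{s+ds} - B_s) has mean 0. By the Itô isometry:
  Var( int_0^t f(s) dB_s ) = E[ (int_0^t f(s) dB_s)^2 ] = int_0^t f(s)^2 ds.
Here f(s) = s/5 - 5/3, so f(s)^2 = (3*s - 25)^2/225. Integrate:
  int_0^t ((3*s - 25)^2/225) ds = t*(3*t^2 - 75*t + 625)/225.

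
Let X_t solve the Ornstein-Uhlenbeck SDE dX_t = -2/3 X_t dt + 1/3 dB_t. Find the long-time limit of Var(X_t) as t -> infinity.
lim Var(X_t) = 1/12

The OU SDE dX = -theta X dt + sigma dB admits the integrating factor exp(theta t): d(exp(theta t) X_t) = sigma exp(theta t) dB_t. Integrating from 0 to t gives X_t = x_0 * exp(-theta t) + sigma * int_0^t exp(-theta (t-s)) dB_s for any initial x_0. The Itô integral has variance (by the Itô isometry) sigma^2 * int_0^t exp(-2 theta (t - s)) ds = sigma^2 * (1 - exp(-2 theta t)) / (2 theta), independent of x_0.
With theta = 2/3, sigma = 1/3:
  Var(X_t) = (1/3)^2 * (1 - exp(-2*2/3 t)) / (2 * 2/3) = 1/12 - exp(-4*t/3)/12.
As t -> infinity, exp(-2*2/3 t) -> 0, so the stationary variance is sigma^2 / (2 theta) = 1/12.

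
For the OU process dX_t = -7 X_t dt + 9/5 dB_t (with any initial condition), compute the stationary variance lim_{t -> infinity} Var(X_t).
lim Var(X_t) = 81/350

The OU SDE dX = -theta X dt + sigma dB admits the integrating factor exp(theta t): d(exp(theta t) X_t) = sigma exp(theta t) dB_t. Integrating from 0 to t gives X_t = x_0 * exp(-theta t) + sigma * int_0^t exp(-theta (t-s)) dB_s for any initial x_0. The Itô integral has variance (by the Itô isometry) sigma^2 * int_0^t exp(-2 theta (t - s)) ds = sigma^2 * (1 - exp(-2 theta t)) / (2 theta), independent of x_0.
With theta = 7, sigma = 9/5:
  Var(X_t) = (9/5)^2 * (1 - exp(-2*7 t)) / (2 * 7) = 81/350 - 81*exp(-14*t)/350.
As t -> infinity, exp(-2*7 t) -> 0, so the stationary variance is sigma^2 / (2 theta) = 81/350.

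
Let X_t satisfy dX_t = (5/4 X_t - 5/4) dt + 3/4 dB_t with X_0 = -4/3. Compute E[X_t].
E[X_t] = 1 - 7*exp(5*t/4)/3

Taking expectations and using E[dB_t] = 0, the mean m(t) = E[X_t] satisfies the ODE m'(t) = a m(t) + b with m(0) = x_0. With a = 5/4, b = -5/4, x_0 = -4/3, the solution is
  m(t) = x_0 * exp(a t) + (b/a) * (exp(a t) - 1)
       = (-4/3) * exp((5/4) t) + ((-5/4)/(5/4)) * (exp((5/4) t) - 1)
       = 1 - 7*exp(5*t/4)/3.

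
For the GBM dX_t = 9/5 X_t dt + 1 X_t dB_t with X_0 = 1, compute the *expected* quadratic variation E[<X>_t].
E[<X>_t] = 5*exp(23*t/5)/23 - 5/23

<X>_t = int_0^t (1 * X_s)^2 ds. Taking expectation inside the integral: E[<X>_t] = 1^2 * int_0^t E[X_s^2] ds. For GBM, E[X_s^2] = x_0^2 * exp((2 mu + sigma^2) s). Integrating:
  E[<X>_t] = 1^2 * 1^2 * (exp((2*(9/5) + 1^2) t) - 1) / (2*(9/5) + 1^2)
           = 1^2 * 1^2 * (exp((23/5) t) - 1) / (23/5) = 5*exp(23*t/5)/23 - 5/23.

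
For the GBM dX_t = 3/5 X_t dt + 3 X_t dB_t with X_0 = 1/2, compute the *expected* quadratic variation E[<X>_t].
E[<X>_t] = 15*exp(51*t/5)/68 - 15/68

<X>_t = int_0^t (3 * X_s)^2 ds. Taking expectation inside the integral: E[<X>_t] = 3^2 * int_0^t E[X_s^2] ds. For GBM, E[X_s^2] = x_0^2 * exp((2 mu + sigma^2) s). Integrating:
  E[<X>_t] = 3^2 * (1/2)^2 * (exp((2*(3/5) + 3^2) t) - 1) / (2*(3/5) + 3^2)
           = 3^2 * (1/2)^2 * (exp((51/5) t) - 1) / (51/5) = 15*exp(51*t/5)/68 - 15/68.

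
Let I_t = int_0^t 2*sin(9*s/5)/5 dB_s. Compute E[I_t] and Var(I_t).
E[I_t] = 0; Var(I_t) = 2*t/25 - sin(18*t/5)/45

The Itô integral of a deterministic integrand f(s) has mean 0 because each increment f(s) * (B_{s+ds} - B_s) has mean 0. By the Itô isometry:
  Var( int_0^t f(s) dB_s ) = E[ (int_0^t f(s) dB_s)^2 ] = int_0^t f(s)^2 ds.
Here f(s) = 2*sin(9*s/5)/5, so f(s)^2 = 4*sin(9*s/5)^2/25. Integrate:
  int_0^t (4*sin(9*s/5)^2/25) ds = 2*t/25 - sin(18*t/5)/45.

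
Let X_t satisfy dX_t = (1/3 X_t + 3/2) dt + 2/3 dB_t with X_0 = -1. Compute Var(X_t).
Var(X_t) = 2*exp(2*t/3)/3 - 2/3

The variance V(t) = Var(X_t) satisfies V'(t) = 2 a V(t) + c^2 with V(0) = 0 (drift coefficient is linear in X, diffusion is constant). With a = 1/3, c = 2/3, the solution is
  V(t) = (c^2 / (2 a)) * (exp(2 a t) - 1)
       = ((2/3)^2 / (2*(1/3))) * (exp((2/3) t) - 1)
       = 2*exp(2*t/3)/3 - 2/3.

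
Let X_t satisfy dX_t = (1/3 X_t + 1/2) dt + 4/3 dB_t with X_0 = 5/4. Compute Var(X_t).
Var(X_t) = 8*exp(2*t/3)/3 - 8/3

The variance V(t) = Var(X_t) satisfies V'(t) = 2 a V(t) + c^2 with V(0) = 0 (drift coefficient is linear in X, diffusion is constant). With a = 1/3, c = 4/3, the solution is
  V(t) = (c^2 / (2 a)) * (exp(2 a t) - 1)
       = ((4/3)^2 / (2*(1/3))) * (exp((2/3) t) - 1)
       = 8*exp(2*t/3)/3 - 8/3.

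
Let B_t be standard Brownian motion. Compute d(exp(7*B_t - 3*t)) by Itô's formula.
d(exp(7*B_t - 3*t)) = (43*exp(7*B_t - 3*t)/2) dt + (7*exp(7*B_t - 3*t)) dB_t

Itô's formula for f(t, x): d f(t, B_t) = (f_t + (1/2) f_xx) dt + f_x dB_t. Compute partials of f(t, x) = exp(-3*t + 7*x):
  f_t(t,x)  = -3*exp(-3*t + 7*x)
  f_x(t,x)  = 7*exp(-3*t + 7*x)
  f_xx(t,x) = 49*exp(-3*t + 7*x)
Assemble drift = f_t + (1/2) f_xx = 43*exp(-3*t + 7*x)/2 and diffusion = f_x = 7*exp(-3*t + 7*x). Substituting x = B_t:
  d(exp(7*B_t - 3*t)) = (43*exp(7*B_t - 3*t)/2) dt + (7*exp(7*B_t - 3*t)) dB_t.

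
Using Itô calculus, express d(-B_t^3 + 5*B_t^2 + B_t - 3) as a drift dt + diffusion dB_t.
d(-B_t^3 + 5*B_t^2 + B_t - 3) = (5 - 3*B_t) dt + (-3*B_t^2 + 10*B_t + 1) dB_t

Itô's formula for f(B_t) gives d f(B_t) = f'(B_t) dB_t + (1/2) f''(B_t) dt. Compute derivatives of f(x) = -x^3 + 5*x^2 + x - 3:
  f'(x)  = -3*x^2 + 10*x + 1
  f''(x) = 10 - 6*x
Substitute x = B_t and multiply the f'' term by 1/2:
  drift     = (1/2) * (10 - 6*x) evaluated at B_t = 5 - 3*B_t
  diffusion = (-3*x^2 + 10*x + 1) evaluated at B_t = -3*B_t^2 + 10*B_t + 1
Therefore d(-B_t^3 + 5*B_t^2 + B_t - 3) = (5 - 3*B_t) dt + (-3*B_t^2 + 10*B_t + 1) dB_t.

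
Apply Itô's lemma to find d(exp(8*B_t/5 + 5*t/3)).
d(exp(8*B_t/5 + 5*t/3)) = (221*exp(8*B_t/5 + 5*t/3)/75) dt + (8*exp(8*B_t/5 + 5*t/3)/5) dB_t

Itô's formula for f(t, x): d f(t, B_t) = (f_t + (1/2) f_xx) dt + f_x dB_t. Compute partials of f(t, x) = exp(5*t/3 + 8*x/5):
  f_t(t,x)  = 5*exp(5*t/3 + 8*x/5)/3
  f_x(t,x)  = 8*exp(5*t/3 + 8*x/5)/5
  f_xx(t,x) = 64*exp(5*t/3 + 8*x/5)/25
Assemble drift = f_t + (1/2) f_xx = 221*exp(5*t/3 + 8*x/5)/75 and diffusion = f_x = 8*exp(5*t/3 + 8*x/5)/5. Substituting x = B_t:
  d(exp(8*B_t/5 + 5*t/3)) = (221*exp(8*B_t/5 + 5*t/3)/75) dt + (8*exp(8*B_t/5 + 5*t/3)/5) dB_t.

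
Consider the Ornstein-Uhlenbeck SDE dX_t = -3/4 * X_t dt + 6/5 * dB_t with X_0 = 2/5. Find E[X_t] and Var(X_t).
E[X_t] = 2*exp(-3*t/4)/5; Var(X_t) = 24/25 - 24*exp(-3*t/2)/25

The OU SDE dX = -theta X dt + sigma dB admits the integrating factor exp(theta t): d(exp(theta t) X_t) = sigma exp(theta t) dB_t. Integrating from 0 to t:
  X_t = x_0 * exp(-theta t) + sigma * int_0^t exp(-theta (t-s)) dB_s.
The Itô integral has mean 0 and (by the Itô isometry) variance sigma^2 * int_0^t exp(-2 theta (t - s)) ds = sigma^2 * (1 - exp(-2 theta t)) / (2 theta).
With theta = 3/4, sigma = 6/5, x_0 = 2/5:
  E[X_t] = 2/5 * exp(-3/4 t) = 2*exp(-3*t/4)/5
  Var(X_t) = (6/5)^2 * (1 - exp(-2*3/4 t)) / (2 * 3/4) = 24/25 - 24*exp(-3*t/2)/25.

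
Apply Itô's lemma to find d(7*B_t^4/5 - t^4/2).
d(7*B_t^4/5 - t^4/2) = (42*B_t^2/5 - 2*t^3) dt + (28*B_t^3/5) dB_t

Itô's formula for f(t, x): d f(t, B_t) = (f_t + (1/2) f_xx) dt + f_x dB_t. Compute partials of f(t, x) = -t^4/2 + 7*x^4/5:
  f_t(t,x)  = -2*t^3
  f_x(t,x)  = 28*x^3/5
  f_xx(t,x) = 84*x^2/5
Assemble drift = f_t + (1/2) f_xx = -2*t^3 + 42*x^2/5 and diffusion = f_x = 28*x^3/5. Substituting x = B_t:
  d(7*B_t^4/5 - t^4/2) = (42*B_t^2/5 - 2*t^3) dt + (28*B_t^3/5) dB_t.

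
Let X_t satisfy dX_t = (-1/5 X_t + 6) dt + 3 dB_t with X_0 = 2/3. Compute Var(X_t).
Var(X_t) = 45/2 - 45*exp(-2*t/5)/2

The variance V(t) = Var(X_t) satisfies V'(t) = 2 a V(t) + c^2 with V(0) = 0 (drift coefficient is linear in X, diffusion is constant). With a = -1/5, c = 3, the solution is
  V(t) = (c^2 / (2 a)) * (exp(2 a t) - 1)
       = (3^2 / (2*(-1/5))) * (exp((-2/5) t) - 1)
       = 45/2 - 45*exp(-2*t/5)/2.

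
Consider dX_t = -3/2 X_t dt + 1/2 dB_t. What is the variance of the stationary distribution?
lim Var(X_t) = 1/12

The OU SDE dX = -theta X dt + sigma dB admits the integrating factor exp(theta t): d(exp(theta t) X_t) = sigma exp(theta t) dB_t. Integrating from 0 to t gives X_t = x_0 * exp(-theta t) + sigma * int_0^t exp(-theta (t-s)) dB_s for any initial x_0. The Itô integral has variance (by the Itô isometry) sigma^2 * int_0^t exp(-2 theta (t - s)) ds = sigma^2 * (1 - exp(-2 theta t)) / (2 theta), independent of x_0.
With theta = 3/2, sigma = 1/2:
  Var(X_t) = (1/2)^2 * (1 - exp(-2*3/2 t)) / (2 * 3/2) = 1/12 - exp(-3*t)/12.
As t -> infinity, exp(-2*3/2 t) -> 0, so the stationary variance is sigma^2 / (2 theta) = 1/12.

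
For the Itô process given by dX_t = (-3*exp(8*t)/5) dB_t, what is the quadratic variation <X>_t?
<X>_t = 9*exp(16*t)/400 - 9/400

For an Itô process dX_t = a(t) dt + b(t) dB_t, the quadratic variation is <X>_t = int_0^t b(s)^2 ds (the drift term does not contribute). Here b(s) = -3*exp(8*s)/5, so
  b(s)^2 = 9*exp(16*s)/25.
Integrating from 0 to t:
  <X>_t = int_0^t (9*exp(16*s)/25) ds = 9*exp(16*t)/400 - 9/400.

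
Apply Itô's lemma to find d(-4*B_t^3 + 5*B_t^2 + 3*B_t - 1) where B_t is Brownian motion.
d(-4*B_t^3 + 5*B_t^2 + 3*B_t - 1) = (5 - 12*B_t) dt + (-12*B_t^2 + 10*B_t + 3) dB_t

Itô's formula for f(B_t) gives d f(B_t) = f'(B_t) dB_t + (1/2) f''(B_t) dt. Compute derivatives of f(x) = -4*x^3 + 5*x^2 + 3*x - 1:
  f'(x)  = -12*x^2 + 10*x + 3
  f''(x) = 10 - 24*x
Substitute x = B_t and multiply the f'' term by 1/2:
  drift     = (1/2) * (10 - 24*x) evaluated at B_t = 5 - 12*B_t
  diffusion = (-12*x^2 + 10*x + 3) evaluated at B_t = -12*B_t^2 + 10*B_t + 3
Therefore d(-4*B_t^3 + 5*B_t^2 + 3*B_t - 1) = (5 - 12*B_t) dt + (-12*B_t^2 + 10*B_t + 3) dB_t.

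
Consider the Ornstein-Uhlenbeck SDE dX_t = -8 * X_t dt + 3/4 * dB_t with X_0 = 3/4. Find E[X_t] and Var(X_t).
E[X_t] = 3*exp(-8*t)/4; Var(X_t) = 9/256 - 9*exp(-16*t)/256

The OU SDE dX = -theta X dt + sigma dB admits the integrating factor exp(theta t): d(exp(theta t) X_t) = sigma exp(theta t) dB_t. Integrating from 0 to t:
  X_t = x_0 * exp(-theta t) + sigma * int_0^t exp(-theta (t-s)) dB_s.
The Itô integral has mean 0 and (by the Itô isometry) variance sigma^2 * int_0^t exp(-2 theta (t - s)) ds = sigma^2 * (1 - exp(-2 theta t)) / (2 theta).
With theta = 8, sigma = 3/4, x_0 = 3/4:
  E[X_t] = 3/4 * exp(-8 t) = 3*exp(-8*t)/4
  Var(X_t) = (3/4)^2 * (1 - exp(-2*8 t)) / (2 * 8) = 9/256 - 9*exp(-16*t)/256.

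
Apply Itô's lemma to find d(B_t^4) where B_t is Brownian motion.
d(B_t^4) = (6*B_t^2) dt + (4*B_t^3) dB_t

Itô's formula for f(B_t) gives d f(B_t) = f'(B_t) dB_t + (1/2) f''(B_t) dt. Compute derivatives of f(x) = x^4:
  f'(x)  = 4*x^3
  f''(x) = 12*x^2
Substitute x = B_t and multiply the f'' term by 1/2:
  drift     = (1/2) * (12*x^2) evaluated at B_t = 6*B_t^2
  diffusion = (4*x^3) evaluated at B_t = 4*B_t^3
Therefore d(B_t^4) = (6*B_t^2) dt + (4*B_t^3) dB_t.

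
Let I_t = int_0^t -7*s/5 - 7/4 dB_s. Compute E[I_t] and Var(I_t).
E[I_t] = 0; Var(I_t) = 49*t*(16*t^2 + 60*t + 75)/1200

The Itô integral of a deterministic integrand f(s) has mean 0 because each increment f(s) * (B_{s+ds} - B_s) has mean 0. By the Itô isometry:
  Var( int_0^t f(s) dB_s ) = E[ (int_0^t f(s) dB_s)^2 ] = int_0^t f(s)^2 ds.
Here f(s) = -7*s/5 - 7/4, so f(s)^2 = 49*(4*s + 5)^2/400. Integrate:
  int_0^t (49*(4*s + 5)^2/400) ds = 49*t*(16*t^2 + 60*t + 75)/1200.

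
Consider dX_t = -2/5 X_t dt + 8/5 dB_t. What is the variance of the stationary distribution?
lim Var(X_t) = 16/5

The OU SDE dX = -theta X dt + sigma dB admits the integrating factor exp(theta t): d(exp(theta t) X_t) = sigma exp(theta t) dB_t. Integrating from 0 to t gives X_t = x_0 * exp(-theta t) + sigma * int_0^t exp(-theta (t-s)) dB_s for any initial x_0. The Itô integral has variance (by the Itô isometry) sigma^2 * int_0^t exp(-2 theta (t - s)) ds = sigma^2 * (1 - exp(-2 theta t)) / (2 theta), independent of x_0.
With theta = 2/5, sigma = 8/5:
  Var(X_t) = (8/5)^2 * (1 - exp(-2*2/5 t)) / (2 * 2/5) = 16/5 - 16*exp(-4*t/5)/5.
As t -> infinity, exp(-2*2/5 t) -> 0, so the stationary variance is sigma^2 / (2 theta) = 16/5.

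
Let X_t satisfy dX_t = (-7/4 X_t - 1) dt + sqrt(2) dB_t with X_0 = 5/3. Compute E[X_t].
E[X_t] = -4/7 + 47*exp(-7*t/4)/21

Taking expectations and using E[dB_t] = 0, the mean m(t) = E[X_t] satisfies the ODE m'(t) = a m(t) + b with m(0) = x_0. With a = -7/4, b = -1, x_0 = 5/3, the solution is
  m(t) = x_0 * exp(a t) + (b/a) * (exp(a t) - 1)
       = (5/3) * exp((-7/4) t) + ((-1)/(-7/4)) * (exp((-7/4) t) - 1)
       = -4/7 + 47*exp(-7*t/4)/21.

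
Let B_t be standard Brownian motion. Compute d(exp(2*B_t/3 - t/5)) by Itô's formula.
d(exp(2*B_t/3 - t/5)) = (exp(2*B_t/3 - t/5)/45) dt + (2*exp(2*B_t/3 - t/5)/3) dB_t

Itô's formula for f(t, x): d f(t, B_t) = (f_t + (1/2) f_xx) dt + f_x dB_t. Compute partials of f(t, x) = exp(-t/5 + 2*x/3):
  f_t(t,x)  = -exp(-t/5 + 2*x/3)/5
  f_x(t,x)  = 2*exp(-t/5 + 2*x/3)/3
  f_xx(t,x) = 4*exp(-t/5 + 2*x/3)/9
Assemble drift = f_t + (1/2) f_xx = exp(-t/5 + 2*x/3)/45 and diffusion = f_x = 2*exp(-t/5 + 2*x/3)/3. Substituting x = B_t:
  d(exp(2*B_t/3 - t/5)) = (exp(2*B_t/3 - t/5)/45) dt + (2*exp(2*B_t/3 - t/5)/3) dB_t.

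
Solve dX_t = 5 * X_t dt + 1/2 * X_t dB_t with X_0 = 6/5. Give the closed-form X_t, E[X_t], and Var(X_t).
X_t = 6/5 * exp((39/8) t + (1/2) B_t); E[X_t] = 6*exp(5*t)/5; Var(X_t) = 36*(exp(t/4) - 1)*exp(10*t)/25

For GBM dX = mu X dt + sigma X dB with X_0 = x_0, apply Itô to Y = log X: dY = (mu - sigma^2/2) dt + sigma dB, so Y_t = log(x_0) + (mu - sigma^2/2) t + sigma B_t and hence X_t = x_0 * exp((mu - sigma^2/2) t + sigma B_t).
With mu = 5, sigma = 1/2, x_0 = 6/5, this gives:
  X_t = 6/5 * exp((39/8) * t + (1/2) * B_t).
Since sigma*B_t ~ Normal(0, sigma^2 t), E[exp(sigma*B_t)] = exp(sigma^2 t / 2); so E[X_t] = x_0 * exp((mu - sigma^2/2) t) * exp(sigma^2 t / 2) = x_0 * exp(mu t) = 6*exp(5*t)/5.
Var(X_t) = E[X_t^2] - (E[X_t])^2 = x_0^2 * exp(2 mu t) * (exp(sigma^2 t) - 1) = 36*(exp(t/4) - 1)*exp(10*t)/25.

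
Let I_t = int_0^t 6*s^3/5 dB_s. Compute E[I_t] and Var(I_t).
E[I_t] = 0; Var(I_t) = 36*t^7/175

The Itô integral of a deterministic integrand f(s) has mean 0 because each increment f(s) * (B_{s+ds} - B_s) has mean 0. By the Itô isometry:
  Var( int_0^t f(s) dB_s ) = E[ (int_0^t f(s) dB_s)^2 ] = int_0^t f(s)^2 ds.
Here f(s) = 6*s^3/5, so f(s)^2 = 36*s^6/25. Integrate:
  int_0^t (36*s^6/25) ds = 36*t^7/175.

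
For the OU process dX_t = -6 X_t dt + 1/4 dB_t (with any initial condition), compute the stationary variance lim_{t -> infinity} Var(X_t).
lim Var(X_t) = 1/192

The OU SDE dX = -theta X dt + sigma dB admits the integrating factor exp(theta t): d(exp(theta t) X_t) = sigma exp(theta t) dB_t. Integrating from 0 to t gives X_t = x_0 * exp(-theta t) + sigma * int_0^t exp(-theta (t-s)) dB_s for any initial x_0. The Itô integral has variance (by the Itô isometry) sigma^2 * int_0^t exp(-2 theta (t - s)) ds = sigma^2 * (1 - exp(-2 theta t)) / (2 theta), independent of x_0.
With theta = 6, sigma = 1/4:
  Var(X_t) = (1/4)^2 * (1 - exp(-2*6 t)) / (2 * 6) = 1/192 - exp(-12*t)/192.
As t -> infinity, exp(-2*6 t) -> 0, so the stationary variance is sigma^2 / (2 theta) = 1/192.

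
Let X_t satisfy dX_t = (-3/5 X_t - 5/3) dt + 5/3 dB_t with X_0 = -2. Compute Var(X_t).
Var(X_t) = 125/54 - 125*exp(-6*t/5)/54

The variance V(t) = Var(X_t) satisfies V'(t) = 2 a V(t) + c^2 with V(0) = 0 (drift coefficient is linear in X, diffusion is constant). With a = -3/5, c = 5/3, the solution is
  V(t) = (c^2 / (2 a)) * (exp(2 a t) - 1)
       = ((5/3)^2 / (2*(-3/5))) * (exp((-6/5) t) - 1)
       = 125/54 - 125*exp(-6*t/5)/54.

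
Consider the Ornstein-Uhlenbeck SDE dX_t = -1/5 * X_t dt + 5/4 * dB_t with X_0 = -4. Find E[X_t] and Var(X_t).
E[X_t] = -4*exp(-t/5); Var(X_t) = 125/32 - 125*exp(-2*t/5)/32

The OU SDE dX = -theta X dt + sigma dB admits the integrating factor exp(theta t): d(exp(theta t) X_t) = sigma exp(theta t) dB_t. Integrating from 0 to t:
  X_t = x_0 * exp(-theta t) + sigma * int_0^t exp(-theta (t-s)) dB_s.
The Itô integral has mean 0 and (by the Itô isometry) variance sigma^2 * int_0^t exp(-2 theta (t - s)) ds = sigma^2 * (1 - exp(-2 theta t)) / (2 theta).
With theta = 1/5, sigma = 5/4, x_0 = -4:
  E[X_t] = -4 * exp(-1/5 t) = -4*exp(-t/5)
  Var(X_t) = (5/4)^2 * (1 - exp(-2*1/5 t)) / (2 * 1/5) = 125/32 - 125*exp(-2*t/5)/32.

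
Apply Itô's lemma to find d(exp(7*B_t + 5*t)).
d(exp(7*B_t + 5*t)) = (59*exp(7*B_t + 5*t)/2) dt + (7*exp(7*B_t + 5*t)) dB_t

Itô's formula for f(t, x): d f(t, B_t) = (f_t + (1/2) f_xx) dt + f_x dB_t. Compute partials of f(t, x) = exp(5*t + 7*x):
  f_t(t,x)  = 5*exp(5*t + 7*x)
  f_x(t,x)  = 7*exp(5*t + 7*x)
  f_xx(t,x) = 49*exp(5*t + 7*x)
Assemble drift = f_t + (1/2) f_xx = 59*exp(5*t + 7*x)/2 and diffusion = f_x = 7*exp(5*t + 7*x). Substituting x = B_t:
  d(exp(7*B_t + 5*t)) = (59*exp(7*B_t + 5*t)/2) dt + (7*exp(7*B_t + 5*t)) dB_t.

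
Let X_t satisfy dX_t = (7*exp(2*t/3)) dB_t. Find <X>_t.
<X>_t = 147*exp(4*t/3)/4 - 147/4

For an Itô process dX_t = a(t) dt + b(t) dB_t, the quadratic variation is <X>_t = int_0^t b(s)^2 ds (the drift term does not contribute). Here b(s) = 7*exp(2*s/3), so
  b(s)^2 = 49*exp(4*s/3).
Integrating from 0 to t:
  <X>_t = int_0^t (49*exp(4*s/3)) ds = 147*exp(4*t/3)/4 - 147/4.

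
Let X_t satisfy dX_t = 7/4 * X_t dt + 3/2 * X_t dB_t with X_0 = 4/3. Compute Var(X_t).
Var(X_t) = 16*(exp(9*t/4) - 1)*exp(7*t/2)/9

For GBM dX = mu X dt + sigma X dB with X_0 = x_0, apply Itô to Y = log X: dY = (mu - sigma^2/2) dt + sigma dB, so Y_t = log(x_0) + (mu - sigma^2/2) t + sigma B_t and hence X_t = x_0 * exp((mu - sigma^2/2) t + sigma B_t).
With mu = 7/4, sigma = 3/2, x_0 = 4/3, this gives:
  X_t = 4/3 * exp((5/8) * t + (3/2) * B_t).
Since sigma*B_t ~ Normal(0, sigma^2 t), E[exp(sigma*B_t)] = exp(sigma^2 t / 2); so E[X_t] = x_0 * exp((mu - sigma^2/2) t) * exp(sigma^2 t / 2) = x_0 * exp(mu t) = 4*exp(7*t/4)/3.
Var(X_t) = E[X_t^2] - (E[X_t])^2 = x_0^2 * exp(2 mu t) * (exp(sigma^2 t) - 1) = 16*(exp(9*t/4) - 1)*exp(7*t/2)/9.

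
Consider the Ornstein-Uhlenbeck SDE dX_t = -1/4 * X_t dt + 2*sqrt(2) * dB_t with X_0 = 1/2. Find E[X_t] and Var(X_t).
E[X_t] = exp(-t/4)/2; Var(X_t) = 16 - 16*exp(-t/2)

The OU SDE dX = -theta X dt + sigma dB admits the integrating factor exp(theta t): d(exp(theta t) X_t) = sigma exp(theta t) dB_t. Integrating from 0 to t:
  X_t = x_0 * exp(-theta t) + sigma * int_0^t exp(-theta (t-s)) dB_s.
The Itô integral has mean 0 and (by the Itô isometry) variance sigma^2 * int_0^t exp(-2 theta (t - s)) ds = sigma^2 * (1 - exp(-2 theta t)) / (2 theta).
With theta = 1/4, sigma = 2*sqrt(2), x_0 = 1/2:
  E[X_t] = 1/2 * exp(-1/4 t) = exp(-t/4)/2
  Var(X_t) = (2*sqrt(2))^2 * (1 - exp(-2*1/4 t)) / (2 * 1/4) = 16 - 16*exp(-t/2).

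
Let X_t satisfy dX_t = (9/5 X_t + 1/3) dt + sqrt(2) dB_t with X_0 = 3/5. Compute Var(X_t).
Var(X_t) = 5*exp(18*t/5)/9 - 5/9

The variance V(t) = Var(X_t) satisfies V'(t) = 2 a V(t) + c^2 with V(0) = 0 (drift coefficient is linear in X, diffusion is constant). With a = 9/5, c = sqrt(2), the solution is
  V(t) = (c^2 / (2 a)) * (exp(2 a t) - 1)
       = (sqrt(2)^2 / (2*(9/5))) * (exp((18/5) t) - 1)
       = 5*exp(18*t/5)/9 - 5/9.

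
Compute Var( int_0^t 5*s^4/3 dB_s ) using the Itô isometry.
Var = 25*t^9/81

The Itô integral of a deterministic integrand f(s) has mean 0 because each increment f(s) * (B_{s+ds} - B_s) has mean 0. By the Itô isometry:
  Var( int_0^t f(s) dB_s ) = E[ (int_0^t f(s) dB_s)^2 ] = int_0^t f(s)^2 ds.
Here f(s) = 5*s^4/3, so f(s)^2 = 25*s^8/9. Integrate:
  int_0^t (25*s^8/9) ds = 25*t^9/81.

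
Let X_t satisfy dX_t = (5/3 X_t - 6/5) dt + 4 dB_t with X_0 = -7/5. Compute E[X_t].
E[X_t] = 18/25 - 53*exp(5*t/3)/25

Taking expectations and using E[dB_t] = 0, the mean m(t) = E[X_t] satisfies the ODE m'(t) = a m(t) + b with m(0) = x_0. With a = 5/3, b = -6/5, x_0 = -7/5, the solution is
  m(t) = x_0 * exp(a t) + (b/a) * (exp(a t) - 1)
       = (-7/5) * exp((5/3) t) + ((-6/5)/(5/3)) * (exp((5/3) t) - 1)
       = 18/25 - 53*exp(5*t/3)/25.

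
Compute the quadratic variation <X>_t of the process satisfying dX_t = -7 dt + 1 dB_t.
<X>_t = t

For an Itô process dX_t = a(t) dt + b(t) dB_t, the quadratic variation is <X>_t = int_0^t b(s)^2 ds (the drift term does not contribute). Here b(s) = 1, so
  b(s)^2 = 1.
Integrating from 0 to t:
  <X>_t = int_0^t (1) ds = t.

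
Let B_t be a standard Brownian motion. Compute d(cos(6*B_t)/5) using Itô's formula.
d(cos(6*B_t)/5) = (-18*cos(6*B_t)/5) dt + (-6*sin(6*B_t)/5) dB_t

Itô's formula for f(B_t) gives d f(B_t) = f'(B_t) dB_t + (1/2) f''(B_t) dt. Compute derivatives of f(x) = cos(6*x)/5:
  f'(x)  = -6*sin(6*x)/5
  f''(x) = -36*cos(6*x)/5
Substitute x = B_t and multiply the f'' term by 1/2:
  drift     = (1/2) * (-36*cos(6*x)/5) evaluated at B_t = -18*cos(6*B_t)/5
  diffusion = (-6*sin(6*x)/5) evaluated at B_t = -6*sin(6*B_t)/5
Therefore d(cos(6*B_t)/5) = (-18*cos(6*B_t)/5) dt + (-6*sin(6*B_t)/5) dB_t.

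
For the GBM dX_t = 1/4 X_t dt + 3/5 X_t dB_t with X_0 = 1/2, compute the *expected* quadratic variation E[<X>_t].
E[<X>_t] = 9*exp(43*t/50)/86 - 9/86

<X>_t = int_0^t ((3/5) * X_s)^2 ds. Taking expectation inside the integral: E[<X>_t] = (3/5)^2 * int_0^t E[X_s^2] ds. For GBM, E[X_s^2] = x_0^2 * exp((2 mu + sigma^2) s). Integrating:
  E[<X>_t] = (3/5)^2 * (1/2)^2 * (exp((2*(1/4) + (3/5)^2) t) - 1) / (2*(1/4) + (3/5)^2)
           = (3/5)^2 * (1/2)^2 * (exp((43/50) t) - 1) / (43/50) = 9*exp(43*t/50)/86 - 9/86.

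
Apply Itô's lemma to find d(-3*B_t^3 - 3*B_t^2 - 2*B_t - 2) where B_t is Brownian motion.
d(-3*B_t^3 - 3*B_t^2 - 2*B_t - 2) = (-9*B_t - 3) dt + (-9*B_t^2 - 6*B_t - 2) dB_t

Itô's formula for f(B_t) gives d f(B_t) = f'(B_t) dB_t + (1/2) f''(B_t) dt. Compute derivatives of f(x) = -3*x^3 - 3*x^2 - 2*x - 2:
  f'(x)  = -9*x^2 - 6*x - 2
  f''(x) = -18*x - 6
Substitute x = B_t and multiply the f'' term by 1/2:
  drift     = (1/2) * (-18*x - 6) evaluated at B_t = -9*B_t - 3
  diffusion = (-9*x^2 - 6*x - 2) evaluated at B_t = -9*B_t^2 - 6*B_t - 2
Therefore d(-3*B_t^3 - 3*B_t^2 - 2*B_t - 2) = (-9*B_t - 3) dt + (-9*B_t^2 - 6*B_t - 2) dB_t.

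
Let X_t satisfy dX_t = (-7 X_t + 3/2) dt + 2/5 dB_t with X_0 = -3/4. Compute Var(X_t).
Var(X_t) = 2/175 - 2*exp(-14*t)/175

The variance V(t) = Var(X_t) satisfies V'(t) = 2 a V(t) + c^2 with V(0) = 0 (drift coefficient is linear in X, diffusion is constant). With a = -7, c = 2/5, the solution is
  V(t) = (c^2 / (2 a)) * (exp(2 a t) - 1)
       = ((2/5)^2 / (2*(-7))) * (exp((-14) t) - 1)
       = 2/175 - 2*exp(-14*t)/175.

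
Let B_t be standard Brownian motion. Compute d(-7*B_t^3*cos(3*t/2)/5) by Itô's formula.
d(-7*B_t^3*cos(3*t/2)/5) = (21*B_t*(B_t^2*sin(3*t/2) - 2*cos(3*t/2))/10) dt + (-21*B_t^2*cos(3*t/2)/5) dB_t

Itô's formula for f(t, x): d f(t, B_t) = (f_t + (1/2) f_xx) dt + f_x dB_t. Compute partials of f(t, x) = -7*x^3*cos(3*t/2)/5:
  f_t(t,x)  = 21*x^3*sin(3*t/2)/10
  f_x(t,x)  = -21*x^2*cos(3*t/2)/5
  f_xx(t,x) = -42*x*cos(3*t/2)/5
Assemble drift = f_t + (1/2) f_xx = 21*x*(x^2*sin(3*t/2) - 2*cos(3*t/2))/10 and diffusion = f_x = -21*x^2*cos(3*t/2)/5. Substituting x = B_t:
  d(-7*B_t^3*cos(3*t/2)/5) = (21*B_t*(B_t^2*sin(3*t/2) - 2*cos(3*t/2))/10) dt + (-21*B_t^2*cos(3*t/2)/5) dB_t.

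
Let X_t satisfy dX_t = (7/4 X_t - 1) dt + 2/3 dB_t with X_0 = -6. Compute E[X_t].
E[X_t] = 4/7 - 46*exp(7*t/4)/7

Taking expectations and using E[dB_t] = 0, the mean m(t) = E[X_t] satisfies the ODE m'(t) = a m(t) + b with m(0) = x_0. With a = 7/4, b = -1, x_0 = -6, the solution is
  m(t) = x_0 * exp(a t) + (b/a) * (exp(a t) - 1)
       = (-6) * exp((7/4) t) + ((-1)/(7/4)) * (exp((7/4) t) - 1)
       = 4/7 - 46*exp(7*t/4)/7.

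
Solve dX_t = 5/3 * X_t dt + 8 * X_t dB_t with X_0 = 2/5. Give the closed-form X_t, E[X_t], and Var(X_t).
X_t = 2/5 * exp((-91/3) t + (8) B_t); E[X_t] = 2*exp(5*t/3)/5; Var(X_t) = 4*(exp(64*t) - 1)*exp(10*t/3)/25

For GBM dX = mu X dt + sigma X dB with X_0 = x_0, apply Itô to Y = log X: dY = (mu - sigma^2/2) dt + sigma dB, so Y_t = log(x_0) + (mu - sigma^2/2) t + sigma B_t and hence X_t = x_0 * exp((mu - sigma^2/2) t + sigma B_t).
With mu = 5/3, sigma = 8, x_0 = 2/5, this gives:
  X_t = 2/5 * exp((-91/3) * t + (8) * B_t).
Since sigma*B_t ~ Normal(0, sigma^2 t), E[exp(sigma*B_t)] = exp(sigma^2 t / 2); so E[X_t] = x_0 * exp((mu - sigma^2/2) t) * exp(sigma^2 t / 2) = x_0 * exp(mu t) = 2*exp(5*t/3)/5.
Var(X_t) = E[X_t^2] - (E[X_t])^2 = x_0^2 * exp(2 mu t) * (exp(sigma^2 t) - 1) = 4*(exp(64*t) - 1)*exp(10*t/3)/25.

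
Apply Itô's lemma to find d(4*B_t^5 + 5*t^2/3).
d(4*B_t^5 + 5*t^2/3) = (40*B_t^3 + 10*t/3) dt + (20*B_t^4) dB_t

Itô's formula for f(t, x): d f(t, B_t) = (f_t + (1/2) f_xx) dt + f_x dB_t. Compute partials of f(t, x) = 5*t^2/3 + 4*x^5:
  f_t(t,x)  = 10*t/3
  f_x(t,x)  = 20*x^4
  f_xx(t,x) = 80*x^3
Assemble drift = f_t + (1/2) f_xx = 10*t/3 + 40*x^3 and diffusion = f_x = 20*x^4. Substituting x = B_t:
  d(4*B_t^5 + 5*t^2/3) = (40*B_t^3 + 10*t/3) dt + (20*B_t^4) dB_t.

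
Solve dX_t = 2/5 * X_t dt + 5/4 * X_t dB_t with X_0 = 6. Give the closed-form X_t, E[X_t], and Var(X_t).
X_t = 6 * exp((-61/160) t + (5/4) B_t); E[X_t] = 6*exp(2*t/5); Var(X_t) = 36*(exp(25*t/16) - 1)*exp(4*t/5)

For GBM dX = mu X dt + sigma X dB with X_0 = x_0, apply Itô to Y = log X: dY = (mu - sigma^2/2) dt + sigma dB, so Y_t = log(x_0) + (mu - sigma^2/2) t + sigma B_t and hence X_t = x_0 * exp((mu - sigma^2/2) t + sigma B_t).
With mu = 2/5, sigma = 5/4, x_0 = 6, this gives:
  X_t = 6 * exp((-61/160) * t + (5/4) * B_t).
Since sigma*B_t ~ Normal(0, sigma^2 t), E[exp(sigma*B_t)] = exp(sigma^2 t / 2); so E[X_t] = x_0 * exp((mu - sigma^2/2) t) * exp(sigma^2 t / 2) = x_0 * exp(mu t) = 6*exp(2*t/5).
Var(X_t) = E[X_t^2] - (E[X_t])^2 = x_0^2 * exp(2 mu t) * (exp(sigma^2 t) - 1) = 36*(exp(25*t/16) - 1)*exp(4*t/5).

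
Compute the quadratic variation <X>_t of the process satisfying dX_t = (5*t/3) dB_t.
<X>_t = 25*t^3/27

For an Itô process dX_t = a(t) dt + b(t) dB_t, the quadratic variation is <X>_t = int_0^t b(s)^2 ds (the drift term does not contribute). Here b(s) = 5*s/3, so
  b(s)^2 = 25*s^2/9.
Integrating from 0 to t:
  <X>_t = int_0^t (25*s^2/9) ds = 25*t^3/27.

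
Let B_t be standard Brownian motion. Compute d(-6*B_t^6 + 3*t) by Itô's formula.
d(-6*B_t^6 + 3*t) = (3 - 90*B_t^4) dt + (-36*B_t^5) dB_t

Itô's formula for f(t, x): d f(t, B_t) = (f_t + (1/2) f_xx) dt + f_x dB_t. Compute partials of f(t, x) = 3*t - 6*x^6:
  f_t(t,x)  = 3
  f_x(t,x)  = -36*x^5
  f_xx(t,x) = -180*x^4
Assemble drift = f_t + (1/2) f_xx = 3 - 90*x^4 and diffusion = f_x = -36*x^5. Substituting x = B_t:
  d(-6*B_t^6 + 3*t) = (3 - 90*B_t^4) dt + (-36*B_t^5) dB_t.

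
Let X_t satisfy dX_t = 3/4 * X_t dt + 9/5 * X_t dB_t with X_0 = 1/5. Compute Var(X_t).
Var(X_t) = (exp(81*t/25) - 1)*exp(3*t/2)/25

For GBM dX = mu X dt + sigma X dB with X_0 = x_0, apply Itô to Y = log X: dY = (mu - sigma^2/2) dt + sigma dB, so Y_t = log(x_0) + (mu - sigma^2/2) t + sigma B_t and hence X_t = x_0 * exp((mu - sigma^2/2) t + sigma B_t).
With mu = 3/4, sigma = 9/5, x_0 = 1/5, this gives:
  X_t = 1/5 * exp((-87/100) * t + (9/5) * B_t).
Since sigma*B_t ~ Normal(0, sigma^2 t), E[exp(sigma*B_t)] = exp(sigma^2 t / 2); so E[X_t] = x_0 * exp((mu - sigma^2/2) t) * exp(sigma^2 t / 2) = x_0 * exp(mu t) = exp(3*t/4)/5.
Var(X_t) = E[X_t^2] - (E[X_t])^2 = x_0^2 * exp(2 mu t) * (exp(sigma^2 t) - 1) = (exp(81*t/25) - 1)*exp(3*t/2)/25.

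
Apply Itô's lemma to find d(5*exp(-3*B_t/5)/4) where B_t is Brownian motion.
d(5*exp(-3*B_t/5)/4) = (9*exp(-3*B_t/5)/40) dt + (-3*exp(-3*B_t/5)/4) dB_t

Itô's formula for f(B_t) gives d f(B_t) = f'(B_t) dB_t + (1/2) f''(B_t) dt. Compute derivatives of f(x) = 5*exp(-3*x/5)/4:
  f'(x)  = -3*exp(-3*x/5)/4
  f''(x) = 9*exp(-3*x/5)/20
Substitute x = B_t and multiply the f'' term by 1/2:
  drift     = (1/2) * (9*exp(-3*x/5)/20) evaluated at B_t = 9*exp(-3*B_t/5)/40
  diffusion = (-3*exp(-3*x/5)/4) evaluated at B_t = -3*exp(-3*B_t/5)/4
Therefore d(5*exp(-3*B_t/5)/4) = (9*exp(-3*B_t/5)/40) dt + (-3*exp(-3*B_t/5)/4) dB_t.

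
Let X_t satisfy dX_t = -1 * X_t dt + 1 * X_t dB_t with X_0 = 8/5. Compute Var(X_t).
Var(X_t) = (64*exp(t) - 64)*exp(-2*t)/25

For GBM dX = mu X dt + sigma X dB with X_0 = x_0, apply Itô to Y = log X: dY = (mu - sigma^2/2) dt + sigma dB, so Y_t = log(x_0) + (mu - sigma^2/2) t + sigma B_t and hence X_t = x_0 * exp((mu - sigma^2/2) t + sigma B_t).
With mu = -1, sigma = 1, x_0 = 8/5, this gives:
  X_t = 8/5 * exp((-3/2) * t + (1) * B_t).
Since sigma*B_t ~ Normal(0, sigma^2 t), E[exp(sigma*B_t)] = exp(sigma^2 t / 2); so E[X_t] = x_0 * exp((mu - sigma^2/2) t) * exp(sigma^2 t / 2) = x_0 * exp(mu t) = 8*exp(-t)/5.
Var(X_t) = E[X_t^2] - (E[X_t])^2 = x_0^2 * exp(2 mu t) * (exp(sigma^2 t) - 1) = (64*exp(t) - 64)*exp(-2*t)/25.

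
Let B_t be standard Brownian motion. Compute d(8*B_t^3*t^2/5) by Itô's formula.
d(8*B_t^3*t^2/5) = (8*B_t*t*(2*B_t^2 + 3*t)/5) dt + (24*B_t^2*t^2/5) dB_t

Itô's formula for f(t, x): d f(t, B_t) = (f_t + (1/2) f_xx) dt + f_x dB_t. Compute partials of f(t, x) = 8*t^2*x^3/5:
  f_t(t,x)  = 16*t*x^3/5
  f_x(t,x)  = 24*t^2*x^2/5
  f_xx(t,x) = 48*t^2*x/5
Assemble drift = f_t + (1/2) f_xx = 8*t*x*(3*t + 2*x^2)/5 and diffusion = f_x = 24*t^2*x^2/5. Substituting x = B_t:
  d(8*B_t^3*t^2/5) = (8*B_t*t*(2*B_t^2 + 3*t)/5) dt + (24*B_t^2*t^2/5) dB_t.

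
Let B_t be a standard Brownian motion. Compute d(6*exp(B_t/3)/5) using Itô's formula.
d(6*exp(B_t/3)/5) = (exp(B_t/3)/15) dt + (2*exp(B_t/3)/5) dB_t

Itô's formula for f(B_t) gives d f(B_t) = f'(B_t) dB_t + (1/2) f''(B_t) dt. Compute derivatives of f(x) = 6*exp(x/3)/5:
  f'(x)  = 2*exp(x/3)/5
  f''(x) = 2*exp(x/3)/15
Substitute x = B_t and multiply the f'' term by 1/2:
  drift     = (1/2) * (2*exp(x/3)/15) evaluated at B_t = exp(B_t/3)/15
  diffusion = (2*exp(x/3)/5) evaluated at B_t = 2*exp(B_t/3)/5
Therefore d(6*exp(B_t/3)/5) = (exp(B_t/3)/15) dt + (2*exp(B_t/3)/5) dB_t.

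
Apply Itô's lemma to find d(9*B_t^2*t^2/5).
d(9*B_t^2*t^2/5) = (9*t*(2*B_t^2 + t)/5) dt + (18*B_t*t^2/5) dB_t

Itô's formula for f(t, x): d f(t, B_t) = (f_t + (1/2) f_xx) dt + f_x dB_t. Compute partials of f(t, x) = 9*t^2*x^2/5:
  f_t(t,x)  = 18*t*x^2/5
  f_x(t,x)  = 18*t^2*x/5
  f_xx(t,x) = 18*t^2/5
Assemble drift = f_t + (1/2) f_xx = 9*t*(t + 2*x^2)/5 and diffusion = f_x = 18*t^2*x/5. Substituting x = B_t:
  d(9*B_t^2*t^2/5) = (9*t*(2*B_t^2 + t)/5) dt + (18*B_t*t^2/5) dB_t.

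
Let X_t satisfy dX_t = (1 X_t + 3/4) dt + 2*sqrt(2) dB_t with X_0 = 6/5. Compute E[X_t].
E[X_t] = 39*exp(t)/20 - 3/4

Taking expectations and using E[dB_t] = 0, the mean m(t) = E[X_t] satisfies the ODE m'(t) = a m(t) + b with m(0) = x_0. With a = 1, b = 3/4, x_0 = 6/5, the solution is
  m(t) = x_0 * exp(a t) + (b/a) * (exp(a t) - 1)
       = (6/5) * exp(1 t) + ((3/4)/1) * (exp(1 t) - 1)
       = 39*exp(t)/20 - 3/4.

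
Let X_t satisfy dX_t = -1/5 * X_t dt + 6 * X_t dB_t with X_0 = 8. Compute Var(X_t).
Var(X_t) = (64*exp(36*t) - 64)*exp(-2*t/5)

For GBM dX = mu X dt + sigma X dB with X_0 = x_0, apply Itô to Y = log X: dY = (mu - sigma^2/2) dt + sigma dB, so Y_t = log(x_0) + (mu - sigma^2/2) t + sigma B_t and hence X_t = x_0 * exp((mu - sigma^2/2) t + sigma B_t).
With mu = -1/5, sigma = 6, x_0 = 8, this gives:
  X_t = 8 * exp((-91/5) * t + (6) * B_t).
Since sigma*B_t ~ Normal(0, sigma^2 t), E[exp(sigma*B_t)] = exp(sigma^2 t / 2); so E[X_t] = x_0 * exp((mu - sigma^2/2) t) * exp(sigma^2 t / 2) = x_0 * exp(mu t) = 8*exp(-t/5).
Var(X_t) = E[X_t^2] - (E[X_t])^2 = x_0^2 * exp(2 mu t) * (exp(sigma^2 t) - 1) = (64*exp(36*t) - 64)*exp(-2*t/5).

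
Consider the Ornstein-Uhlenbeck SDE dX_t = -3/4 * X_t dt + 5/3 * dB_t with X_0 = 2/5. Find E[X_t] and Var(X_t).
E[X_t] = 2*exp(-3*t/4)/5; Var(X_t) = 50/27 - 50*exp(-3*t/2)/27

The OU SDE dX = -theta X dt + sigma dB admits the integrating factor exp(theta t): d(exp(theta t) X_t) = sigma exp(theta t) dB_t. Integrating from 0 to t:
  X_t = x_0 * exp(-theta t) + sigma * int_0^t exp(-theta (t-s)) dB_s.
The Itô integral has mean 0 and (by the Itô isometry) variance sigma^2 * int_0^t exp(-2 theta (t - s)) ds = sigma^2 * (1 - exp(-2 theta t)) / (2 theta).
With theta = 3/4, sigma = 5/3, x_0 = 2/5:
  E[X_t] = 2/5 * exp(-3/4 t) = 2*exp(-3*t/4)/5
  Var(X_t) = (5/3)^2 * (1 - exp(-2*3/4 t)) / (2 * 3/4) = 50/27 - 50*exp(-3*t/2)/27.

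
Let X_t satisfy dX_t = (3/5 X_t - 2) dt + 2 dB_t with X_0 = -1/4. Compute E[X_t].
E[X_t] = 10/3 - 43*exp(3*t/5)/12

Taking expectations and using E[dB_t] = 0, the mean m(t) = E[X_t] satisfies the ODE m'(t) = a m(t) + b with m(0) = x_0. With a = 3/5, b = -2, x_0 = -1/4, the solution is
  m(t) = x_0 * exp(a t) + (b/a) * (exp(a t) - 1)
       = (-1/4) * exp((3/5) t) + ((-2)/(3/5)) * (exp((3/5) t) - 1)
       = 10/3 - 43*exp(3*t/5)/12.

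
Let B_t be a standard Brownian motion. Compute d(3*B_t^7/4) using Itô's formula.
d(3*B_t^7/4) = (63*B_t^5/4) dt + (21*B_t^6/4) dB_t

Itô's formula for f(B_t) gives d f(B_t) = f'(B_t) dB_t + (1/2) f''(B_t) dt. Compute derivatives of f(x) = 3*x^7/4:
  f'(x)  = 21*x^6/4
  f''(x) = 63*x^5/2
Substitute x = B_t and multiply the f'' term by 1/2:
  drift     = (1/2) * (63*x^5/2) evaluated at B_t = 63*B_t^5/4
  diffusion = (21*x^6/4) evaluated at B_t = 21*B_t^6/4
Therefore d(3*B_t^7/4) = (63*B_t^5/4) dt + (21*B_t^6/4) dB_t.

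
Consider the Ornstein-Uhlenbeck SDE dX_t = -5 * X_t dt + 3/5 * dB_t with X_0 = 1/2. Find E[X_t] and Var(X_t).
E[X_t] = exp(-5*t)/2; Var(X_t) = 9/250 - 9*exp(-10*t)/250

The OU SDE dX = -theta X dt + sigma dB admits the integrating factor exp(theta t): d(exp(theta t) X_t) = sigma exp(theta t) dB_t. Integrating from 0 to t:
  X_t = x_0 * exp(-theta t) + sigma * int_0^t exp(-theta (t-s)) dB_s.
The Itô integral has mean 0 and (by the Itô isometry) variance sigma^2 * int_0^t exp(-2 theta (t - s)) ds = sigma^2 * (1 - exp(-2 theta t)) / (2 theta).
With theta = 5, sigma = 3/5, x_0 = 1/2:
  E[X_t] = 1/2 * exp(-5 t) = exp(-5*t)/2
  Var(X_t) = (3/5)^2 * (1 - exp(-2*5 t)) / (2 * 5) = 9/250 - 9*exp(-10*t)/250.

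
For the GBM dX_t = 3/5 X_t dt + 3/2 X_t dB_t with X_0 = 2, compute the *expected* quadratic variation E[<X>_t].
E[<X>_t] = 60*exp(69*t/20)/23 - 60/23

<X>_t = int_0^t ((3/2) * X_s)^2 ds. Taking expectation inside the integral: E[<X>_t] = (3/2)^2 * int_0^t E[X_s^2] ds. For GBM, E[X_s^2] = x_0^2 * exp((2 mu + sigma^2) s). Integrating:
  E[<X>_t] = (3/2)^2 * 2^2 * (exp((2*(3/5) + (3/2)^2) t) - 1) / (2*(3/5) + (3/2)^2)
           = (3/2)^2 * 2^2 * (exp((69/20) t) - 1) / (69/20) = 60*exp(69*t/20)/23 - 60/23.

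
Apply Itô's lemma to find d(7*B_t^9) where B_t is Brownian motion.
d(7*B_t^9) = (252*B_t^7) dt + (63*B_t^8) dB_t

Itô's formula for f(B_t) gives d f(B_t) = f'(B_t) dB_t + (1/2) f''(B_t) dt. Compute derivatives of f(x) = 7*x^9:
  f'(x)  = 63*x^8
  f''(x) = 504*x^7
Substitute x = B_t and multiply the f'' term by 1/2:
  drift     = (1/2) * (504*x^7) evaluated at B_t = 252*B_t^7
  diffusion = (63*x^8) evaluated at B_t = 63*B_t^8
Therefore d(7*B_t^9) = (252*B_t^7) dt + (63*B_t^8) dB_t.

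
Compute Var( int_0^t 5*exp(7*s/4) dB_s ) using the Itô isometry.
Var = 50*exp(7*t/2)/7 - 50/7

The Itô integral of a deterministic integrand f(s) has mean 0 because each increment f(s) * (B_{s+ds} - B_s) has mean 0. By the Itô isometry:
  Var( int_0^t f(s) dB_s ) = E[ (int_0^t f(s) dB_s)^2 ] = int_0^t f(s)^2 ds.
Here f(s) = 5*exp(7*s/4), so f(s)^2 = 25*exp(7*s/2). Integrate:
  int_0^t (25*exp(7*s/2)) ds = 50*exp(7*t/2)/7 - 50/7.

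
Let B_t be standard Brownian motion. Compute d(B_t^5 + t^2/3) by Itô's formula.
d(B_t^5 + t^2/3) = (10*B_t^3 + 2*t/3) dt + (5*B_t^4) dB_t

Itô's formula for f(t, x): d f(t, B_t) = (f_t + (1/2) f_xx) dt + f_x dB_t. Compute partials of f(t, x) = t^2/3 + x^5:
  f_t(t,x)  = 2*t/3
  f_x(t,x)  = 5*x^4
  f_xx(t,x) = 20*x^3
Assemble drift = f_t + (1/2) f_xx = 2*t/3 + 10*x^3 and diffusion = f_x = 5*x^4. Substituting x = B_t:
  d(B_t^5 + t^2/3) = (10*B_t^3 + 2*t/3) dt + (5*B_t^4) dB_t.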